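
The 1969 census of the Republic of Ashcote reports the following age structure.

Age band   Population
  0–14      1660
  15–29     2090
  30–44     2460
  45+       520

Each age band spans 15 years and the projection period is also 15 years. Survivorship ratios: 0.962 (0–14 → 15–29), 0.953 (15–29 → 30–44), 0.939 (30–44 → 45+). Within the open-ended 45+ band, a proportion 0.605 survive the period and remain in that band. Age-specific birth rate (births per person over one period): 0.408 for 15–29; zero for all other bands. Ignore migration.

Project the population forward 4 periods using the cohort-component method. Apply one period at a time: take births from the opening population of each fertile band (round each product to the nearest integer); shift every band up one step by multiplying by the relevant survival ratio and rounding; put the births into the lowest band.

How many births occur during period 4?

256

Period 1:
Births: 2090 × 0.408 = 853
15–29: 1660 × 0.962 = 1597
30–44: 2090 × 0.953 = 1992
45+: 2460 × 0.939 + 520 × 0.605 = 2310 + 315 = 2625
End of period: [853, 1597, 1992, 2625]
Period 2:
Births: 1597 × 0.408 = 652
15–29: 853 × 0.962 = 821
30–44: 1597 × 0.953 = 1522
45+: 1992 × 0.939 + 2625 × 0.605 = 1870 + 1588 = 3458
End of period: [652, 821, 1522, 3458]
Period 3:
Births: 821 × 0.408 = 335
15–29: 652 × 0.962 = 627
30–44: 821 × 0.953 = 782
45+: 1522 × 0.939 + 3458 × 0.605 = 1429 + 2092 = 3521
End of period: [335, 627, 782, 3521]
Period 4:
Births: 627 × 0.408 = 256
15–29: 335 × 0.962 = 322
30–44: 627 × 0.953 = 598
45+: 782 × 0.939 + 3521 × 0.605 = 734 + 2130 = 2864
End of period: [256, 322, 598, 2864]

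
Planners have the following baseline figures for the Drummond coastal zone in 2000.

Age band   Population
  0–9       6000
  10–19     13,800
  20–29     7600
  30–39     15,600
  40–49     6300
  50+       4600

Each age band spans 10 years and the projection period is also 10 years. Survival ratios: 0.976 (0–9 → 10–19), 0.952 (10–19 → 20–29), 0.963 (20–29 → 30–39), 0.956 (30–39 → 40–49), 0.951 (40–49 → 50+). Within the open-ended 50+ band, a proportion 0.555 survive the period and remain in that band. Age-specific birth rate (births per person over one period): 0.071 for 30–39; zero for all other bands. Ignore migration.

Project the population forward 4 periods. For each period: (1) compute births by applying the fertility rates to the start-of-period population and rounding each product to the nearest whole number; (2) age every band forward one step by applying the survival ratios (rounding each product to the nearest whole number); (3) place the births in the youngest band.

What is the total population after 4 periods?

28889

Call the groups 1 to 6, youngest first.
Period 1:
Births: 15600 × 0.071 = 1108
Group 2: 6000 × 0.976 = 5856
Group 3: 13800 × 0.952 = 13138
Group 4: 7600 × 0.963 = 7319
Group 5: 15600 × 0.956 = 14914
Group 6: 6300 × 0.951 + 4600 × 0.555 = 5991 + 2553 = 8544
End of period: [1108, 5856, 13138, 7319, 14914, 8544]
Period 2:
Births: 7319 × 0.071 = 520
Group 2: 1108 × 0.976 = 1081
Group 3: 5856 × 0.952 = 5575
Group 4: 13138 × 0.963 = 12652
Group 5: 7319 × 0.956 = 6997
Group 6: 14914 × 0.951 + 8544 × 0.555 = 14183 + 4742 = 18925
End of period: [520, 1081, 5575, 12652, 6997, 18925]
Period 3:
Births: 12652 × 0.071 = 898
Group 2: 520 × 0.976 = 508
Group 3: 1081 × 0.952 = 1029
Group 4: 5575 × 0.963 = 5369
Group 5: 12652 × 0.956 = 12095
Group 6: 6997 × 0.951 + 18925 × 0.555 = 6654 + 10503 = 17157
End of period: [898, 508, 1029, 5369, 12095, 17157]
Period 4:
Births: 5369 × 0.071 = 381
Group 2: 898 × 0.976 = 876
Group 3: 508 × 0.952 = 484
Group 4: 1029 × 0.963 = 991
Group 5: 5369 × 0.956 = 5133
Group 6: 12095 × 0.951 + 17157 × 0.555 = 11502 + 9522 = 21024
End of period: [381, 876, 484, 991, 5133, 21024]
Total after period 4: 381 + 876 + 484 + 991 + 5133 + 21024 = 28889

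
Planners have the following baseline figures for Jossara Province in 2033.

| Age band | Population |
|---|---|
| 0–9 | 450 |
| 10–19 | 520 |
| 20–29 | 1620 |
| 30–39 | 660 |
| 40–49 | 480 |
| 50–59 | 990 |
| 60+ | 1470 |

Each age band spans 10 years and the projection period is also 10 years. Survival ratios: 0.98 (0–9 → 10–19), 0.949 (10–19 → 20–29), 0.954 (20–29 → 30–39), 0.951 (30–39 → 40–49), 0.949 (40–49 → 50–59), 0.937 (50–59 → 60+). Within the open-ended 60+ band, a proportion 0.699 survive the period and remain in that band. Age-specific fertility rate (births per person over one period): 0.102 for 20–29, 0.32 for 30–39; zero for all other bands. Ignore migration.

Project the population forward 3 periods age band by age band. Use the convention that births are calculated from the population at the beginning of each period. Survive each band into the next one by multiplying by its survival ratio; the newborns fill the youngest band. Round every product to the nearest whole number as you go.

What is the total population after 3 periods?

5128

Period 1:
Births: 1620 × 0.102 = 165, 660 × 0.32 = 211 ⇒ total 376
10–19: 450 × 0.98 = 441
20–29: 520 × 0.949 = 493
30–39: 1620 × 0.954 = 1545
40–49: 660 × 0.951 = 628
50–59: 480 × 0.949 = 456
60+: 990 × 0.937 + 1470 × 0.699 = 928 + 1028 = 1956
→ [376, 441, 493, 1545, 628, 456, 1956]
Period 2:
Births: 493 × 0.102 = 50, 1545 × 0.32 = 494 ⇒ total 544
10–19: 376 × 0.98 = 368
20–29: 441 × 0.949 = 419
30–39: 493 × 0.954 = 470
40–49: 1545 × 0.951 = 1469
50–59: 628 × 0.949 = 596
60+: 456 × 0.937 + 1956 × 0.699 = 427 + 1367 = 1794
→ [544, 368, 419, 470, 1469, 596, 1794]
Period 3:
Births: 419 × 0.102 = 43, 470 × 0.32 = 150 ⇒ total 193
10–19: 544 × 0.98 = 533
20–29: 368 × 0.949 = 349
30–39: 419 × 0.954 = 400
40–49: 470 × 0.951 = 447
50–59: 1469 × 0.949 = 1394
60+: 596 × 0.937 + 1794 × 0.699 = 558 + 1254 = 1812
→ [193, 533, 349, 400, 447, 1394, 1812]
Total after period 3: 193 + 533 + 349 + 400 + 447 + 1394 + 1812 = 5128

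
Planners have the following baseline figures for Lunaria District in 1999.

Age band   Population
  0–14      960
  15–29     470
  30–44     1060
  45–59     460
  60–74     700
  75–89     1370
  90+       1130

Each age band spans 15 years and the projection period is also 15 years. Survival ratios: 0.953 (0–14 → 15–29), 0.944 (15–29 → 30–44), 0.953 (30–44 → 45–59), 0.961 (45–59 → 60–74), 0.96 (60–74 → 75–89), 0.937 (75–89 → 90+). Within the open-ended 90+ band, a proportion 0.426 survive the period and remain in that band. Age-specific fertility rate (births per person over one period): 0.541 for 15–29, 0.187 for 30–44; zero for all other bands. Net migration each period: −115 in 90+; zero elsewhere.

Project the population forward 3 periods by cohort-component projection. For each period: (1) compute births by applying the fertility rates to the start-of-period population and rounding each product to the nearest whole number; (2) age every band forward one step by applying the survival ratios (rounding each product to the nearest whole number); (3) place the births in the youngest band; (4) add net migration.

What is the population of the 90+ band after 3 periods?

— Period 1 —
Births: 470 * 0.541 = 254  |  1060 * 0.187 = 198 → total 452
15–29: 960 * 0.953 = 915
30–44: 470 * 0.944 = 444
45–59: 1060 * 0.953 = 1010
60–74: 460 * 0.961 = 442
75–89: 700 * 0.96 = 672
90+: 1370 * 0.937 + 1130 * 0.426 = 1284 + 481 = 1765
Net migration: 90+ − 115 → 1650
End of period: [452, 915, 444, 1010, 442, 672, 1650]
— Period 2 —
Births: 915 * 0.541 = 495  |  444 * 0.187 = 83 → total 578
15–29: 452 * 0.953 = 431
30–44: 915 * 0.944 = 864
45–59: 444 * 0.953 = 423
60–74: 1010 * 0.961 = 971
75–89: 442 * 0.96 = 424
90+: 672 * 0.937 + 1650 * 0.426 = 630 + 703 = 1333
Net migration: 90+ − 115 → 1218
End of period: [578, 431, 864, 423, 971, 424, 1218]
— Period 3 —
Births: 431 * 0.541 = 233  |  864 * 0.187 = 162 → total 395
15–29: 578 * 0.953 = 551
30–44: 431 * 0.944 = 407
45–59: 864 * 0.953 = 823
60–74: 423 * 0.961 = 407
75–89: 971 * 0.96 = 932
90+: 424 * 0.937 + 1218 * 0.426 = 397 + 519 = 916
Net migration: 90+ − 115 → 801
End of period: [395, 551, 407, 823, 407, 932, 801]

801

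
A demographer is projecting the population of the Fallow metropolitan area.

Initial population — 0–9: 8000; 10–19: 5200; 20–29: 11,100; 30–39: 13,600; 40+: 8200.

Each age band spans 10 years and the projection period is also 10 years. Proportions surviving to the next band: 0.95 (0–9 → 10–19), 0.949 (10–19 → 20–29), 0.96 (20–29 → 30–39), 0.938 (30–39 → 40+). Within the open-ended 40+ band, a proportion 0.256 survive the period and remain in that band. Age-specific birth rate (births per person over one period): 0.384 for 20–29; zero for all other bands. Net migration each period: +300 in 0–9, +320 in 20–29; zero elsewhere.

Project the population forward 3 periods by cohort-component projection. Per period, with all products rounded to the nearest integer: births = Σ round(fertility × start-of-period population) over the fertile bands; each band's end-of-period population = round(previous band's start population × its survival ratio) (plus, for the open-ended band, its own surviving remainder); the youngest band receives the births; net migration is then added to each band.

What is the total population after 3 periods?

Numbering the groups 1..5 from youngest to oldest:
[period 1]
Births: 11100 * 0.384 = 4262
Group 2: 8000 * 0.95 = 7600
Group 3: 5200 * 0.949 = 4935
Group 4: 11100 * 0.96 = 10656
Group 5: 13600 * 0.938 + 8200 * 0.256 = 12757 + 2099 = 14856
Net migration: Group 1 + 300 → 4562; Group 3 + 320 → 5255
End of period: [4562, 7600, 5255, 10656, 14856]
[period 2]
Births: 5255 * 0.384 = 2018
Group 2: 4562 * 0.95 = 4334
Group 3: 7600 * 0.949 = 7212
Group 4: 5255 * 0.96 = 5045
Group 5: 10656 * 0.938 + 14856 * 0.256 = 9995 + 3803 = 13798
Net migration: Group 1 + 300 → 2318; Group 3 + 320 → 7532
End of period: [2318, 4334, 7532, 5045, 13798]
[period 3]
Births: 7532 * 0.384 = 2892
Group 2: 2318 * 0.95 = 2202
Group 3: 4334 * 0.949 = 4113
Group 4: 7532 * 0.96 = 7231
Group 5: 5045 * 0.938 + 13798 * 0.256 = 4732 + 3532 = 8264
Net migration: Group 1 + 300 → 3192; Group 3 + 320 → 4433
End of period: [3192, 2202, 4433, 7231, 8264]
Total after period 3: 3192 + 2202 + 4433 + 7231 + 8264 = 25322

25322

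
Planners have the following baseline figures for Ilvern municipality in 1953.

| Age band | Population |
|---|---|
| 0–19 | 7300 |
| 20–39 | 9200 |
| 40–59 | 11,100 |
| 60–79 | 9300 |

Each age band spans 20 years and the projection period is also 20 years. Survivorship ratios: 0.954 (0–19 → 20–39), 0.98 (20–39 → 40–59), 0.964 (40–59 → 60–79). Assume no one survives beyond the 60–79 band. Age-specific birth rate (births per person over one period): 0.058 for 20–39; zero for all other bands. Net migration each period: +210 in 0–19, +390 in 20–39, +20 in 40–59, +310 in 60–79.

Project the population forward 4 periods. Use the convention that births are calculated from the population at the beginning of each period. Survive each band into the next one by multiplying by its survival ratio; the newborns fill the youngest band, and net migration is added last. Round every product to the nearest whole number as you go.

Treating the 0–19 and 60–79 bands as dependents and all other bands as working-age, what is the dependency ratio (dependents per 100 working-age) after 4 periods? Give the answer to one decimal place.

99.2

(Groups numbered youngest = 1 to oldest = 4.)
Period 1:
Births: 9200 × 0.058 = 534
Group 2: 7300 × 0.954 = 6964
Group 3: 9200 × 0.98 = 9016
Group 4: 11100 × 0.964 = 10700
Net migration: Group 1 + 210 → 744; Group 2 + 390 → 7354; Group 3 + 20 → 9036; Group 4 + 310 → 11010
→ [744, 7354, 9036, 11010]
Period 2:
Births: 7354 × 0.058 = 427
Group 2: 744 × 0.954 = 710
Group 3: 7354 × 0.98 = 7207
Group 4: 9036 × 0.964 = 8711
Net migration: Group 1 + 210 → 637; Group 2 + 390 → 1100; Group 3 + 20 → 7227; Group 4 + 310 → 9021
→ [637, 1100, 7227, 9021]
Period 3:
Births: 1100 × 0.058 = 64
Group 2: 637 × 0.954 = 608
Group 3: 1100 × 0.98 = 1078
Group 4: 7227 × 0.964 = 6967
Net migration: Group 1 + 210 → 274; Group 2 + 390 → 998; Group 3 + 20 → 1098; Group 4 + 310 → 7277
→ [274, 998, 1098, 7277]
Period 4:
Births: 998 × 0.058 = 58
Group 2: 274 × 0.954 = 261
Group 3: 998 × 0.98 = 978
Group 4: 1098 × 0.964 = 1058
Net migration: Group 1 + 210 → 268; Group 2 + 390 → 651; Group 3 + 20 → 998; Group 4 + 310 → 1368
→ [268, 651, 998, 1368]
Dependents (band 0–19 + band 60–79) = 268 + 1368 = 1636; working-age = 1649; ratio = 1636/1649 × 100 = 99.2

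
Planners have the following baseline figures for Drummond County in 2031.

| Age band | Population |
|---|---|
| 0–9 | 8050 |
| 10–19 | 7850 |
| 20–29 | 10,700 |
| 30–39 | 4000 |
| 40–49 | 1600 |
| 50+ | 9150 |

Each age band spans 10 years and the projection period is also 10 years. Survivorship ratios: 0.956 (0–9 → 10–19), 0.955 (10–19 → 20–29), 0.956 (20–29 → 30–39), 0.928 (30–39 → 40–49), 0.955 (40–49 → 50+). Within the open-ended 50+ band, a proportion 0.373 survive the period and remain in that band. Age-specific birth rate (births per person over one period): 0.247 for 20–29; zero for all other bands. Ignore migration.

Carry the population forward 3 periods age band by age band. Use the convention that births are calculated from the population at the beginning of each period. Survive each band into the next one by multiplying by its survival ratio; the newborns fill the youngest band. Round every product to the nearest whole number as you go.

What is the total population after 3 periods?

30753

Period 1:
Births: 10700 * 0.247 = 2643
10–19: 8050 * 0.956 = 7696
20–29: 7850 * 0.955 = 7497
30–39: 10700 * 0.956 = 10229
40–49: 4000 * 0.928 = 3712
50+: 1600 * 0.955 + 9150 * 0.373 = 1528 + 3413 = 4941
Population now: 0–9=2643, 10–19=7696, 20–29=7497, 30–39=10229, 40–49=3712, 50+=4941
Period 2:
Births: 7497 * 0.247 = 1852
10–19: 2643 * 0.956 = 2527
20–29: 7696 * 0.955 = 7350
30–39: 7497 * 0.956 = 7167
40–49: 10229 * 0.928 = 9493
50+: 3712 * 0.955 + 4941 * 0.373 = 3545 + 1843 = 5388
Population now: 0–9=1852, 10–19=2527, 20–29=7350, 30–39=7167, 40–49=9493, 50+=5388
Period 3:
Births: 7350 * 0.247 = 1815
10–19: 1852 * 0.956 = 1771
20–29: 2527 * 0.955 = 2413
30–39: 7350 * 0.956 = 7027
40–49: 7167 * 0.928 = 6651
50+: 9493 * 0.955 + 5388 * 0.373 = 9066 + 2010 = 11076
Population now: 0–9=1815, 10–19=1771, 20–29=2413, 30–39=7027, 40–49=6651, 50+=11076
Total after period 3: 1815 + 1771 + 2413 + 7027 + 6651 + 11076 = 30753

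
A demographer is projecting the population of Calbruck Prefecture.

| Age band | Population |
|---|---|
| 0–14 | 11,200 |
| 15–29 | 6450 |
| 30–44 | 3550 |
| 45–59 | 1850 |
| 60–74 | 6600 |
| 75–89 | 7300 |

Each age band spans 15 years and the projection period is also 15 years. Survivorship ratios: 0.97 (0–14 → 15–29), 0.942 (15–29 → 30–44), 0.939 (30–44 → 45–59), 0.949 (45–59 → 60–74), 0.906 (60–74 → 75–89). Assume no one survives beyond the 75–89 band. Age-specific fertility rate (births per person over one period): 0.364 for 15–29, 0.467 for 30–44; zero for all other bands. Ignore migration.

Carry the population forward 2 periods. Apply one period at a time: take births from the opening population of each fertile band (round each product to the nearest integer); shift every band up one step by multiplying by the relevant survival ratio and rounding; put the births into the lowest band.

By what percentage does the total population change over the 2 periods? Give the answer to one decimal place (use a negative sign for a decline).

-15.1

Call the bands 1 to 6, youngest first.
[period 1]
Births: 6450 * 0.364 = 2348  |  3550 * 0.467 = 1658 → total 4006
Band 2: 11200 * 0.97 = 10864
Band 3: 6450 * 0.942 = 6076
Band 4: 3550 * 0.939 = 3333
Band 5: 1850 * 0.949 = 1756
Band 6: 6600 * 0.906 = 5980
End of period: [4006, 10864, 6076, 3333, 1756, 5980]
[period 2]
Births: 10864 * 0.364 = 3954  |  6076 * 0.467 = 2837 → total 6791
Band 2: 4006 * 0.97 = 3886
Band 3: 10864 * 0.942 = 10234
Band 4: 6076 * 0.939 = 5705
Band 5: 3333 * 0.949 = 3163
Band 6: 1756 * 0.906 = 1591
End of period: [6791, 3886, 10234, 5705, 3163, 1591]
Total: 36950 → 31370; change = -5580; percentage change = -15.1%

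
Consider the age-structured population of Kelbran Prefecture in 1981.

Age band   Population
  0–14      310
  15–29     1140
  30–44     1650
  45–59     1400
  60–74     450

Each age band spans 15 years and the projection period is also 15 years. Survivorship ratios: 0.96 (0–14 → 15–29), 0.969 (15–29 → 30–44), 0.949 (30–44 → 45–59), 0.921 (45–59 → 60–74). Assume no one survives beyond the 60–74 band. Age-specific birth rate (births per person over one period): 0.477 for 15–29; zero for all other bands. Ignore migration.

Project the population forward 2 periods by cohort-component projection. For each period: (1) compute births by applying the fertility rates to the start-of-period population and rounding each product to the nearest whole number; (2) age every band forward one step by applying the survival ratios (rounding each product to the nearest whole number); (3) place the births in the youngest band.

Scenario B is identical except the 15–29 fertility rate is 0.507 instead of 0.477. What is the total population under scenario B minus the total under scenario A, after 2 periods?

42

Period 1.
Births: 1140 * 0.477 = 544
15–29: 310 * 0.96 = 298
30–44: 1140 * 0.969 = 1105
45–59: 1650 * 0.949 = 1566
60–74: 1400 * 0.921 = 1289
Giving 544 / 298 / 1105 / 1566 / 1289.
Period 2.
Births: 298 * 0.477 = 142
15–29: 544 * 0.96 = 522
30–44: 298 * 0.969 = 289
45–59: 1105 * 0.949 = 1049
60–74: 1566 * 0.921 = 1442
Giving 142 / 522 / 289 / 1049 / 1442.
Scenario A total after 2 periods: 3444
Scenario B projection —
Period 1.
Births: 1140 * 0.507 = 578
15–29: 310 * 0.96 = 298
30–44: 1140 * 0.969 = 1105
45–59: 1650 * 0.949 = 1566
60–74: 1400 * 0.921 = 1289
Giving 578 / 298 / 1105 / 1566 / 1289.
Period 2.
Births: 298 * 0.507 = 151
15–29: 578 * 0.96 = 555
30–44: 298 * 0.969 = 289
45–59: 1105 * 0.949 = 1049
60–74: 1566 * 0.921 = 1442
Giving 151 / 555 / 289 / 1049 / 1442.
Scenario B total after 2 periods: 3486
Difference B − A = 3486 − 3444 = 42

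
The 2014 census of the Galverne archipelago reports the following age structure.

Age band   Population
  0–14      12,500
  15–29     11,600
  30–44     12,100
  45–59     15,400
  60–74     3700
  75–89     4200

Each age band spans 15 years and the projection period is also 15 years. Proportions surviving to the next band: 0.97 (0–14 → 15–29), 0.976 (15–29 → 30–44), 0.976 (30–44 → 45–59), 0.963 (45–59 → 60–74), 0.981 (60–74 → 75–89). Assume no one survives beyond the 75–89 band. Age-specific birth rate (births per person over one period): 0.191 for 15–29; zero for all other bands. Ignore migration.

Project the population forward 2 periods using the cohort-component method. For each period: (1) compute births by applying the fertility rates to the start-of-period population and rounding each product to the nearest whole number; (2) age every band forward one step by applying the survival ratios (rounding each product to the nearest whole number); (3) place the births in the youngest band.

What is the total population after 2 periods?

53271

Call the groups 1 to 6, youngest first.
Period 1:
Births: 11600 * 0.191 = 2216
Group 2: 12500 * 0.97 = 12125
Group 3: 11600 * 0.976 = 11322
Group 4: 12100 * 0.976 = 11810
Group 5: 15400 * 0.963 = 14830
Group 6: 3700 * 0.981 = 3630
End of period: [2216, 12125, 11322, 11810, 14830, 3630]
Period 2:
Births: 12125 * 0.191 = 2316
Group 2: 2216 * 0.97 = 2150
Group 3: 12125 * 0.976 = 11834
Group 4: 11322 * 0.976 = 11050
Group 5: 11810 * 0.963 = 11373
Group 6: 14830 * 0.981 = 14548
End of period: [2316, 2150, 11834, 11050, 11373, 14548]
Total after period 2: 2316 + 2150 + 11834 + 11050 + 11373 + 14548 = 53271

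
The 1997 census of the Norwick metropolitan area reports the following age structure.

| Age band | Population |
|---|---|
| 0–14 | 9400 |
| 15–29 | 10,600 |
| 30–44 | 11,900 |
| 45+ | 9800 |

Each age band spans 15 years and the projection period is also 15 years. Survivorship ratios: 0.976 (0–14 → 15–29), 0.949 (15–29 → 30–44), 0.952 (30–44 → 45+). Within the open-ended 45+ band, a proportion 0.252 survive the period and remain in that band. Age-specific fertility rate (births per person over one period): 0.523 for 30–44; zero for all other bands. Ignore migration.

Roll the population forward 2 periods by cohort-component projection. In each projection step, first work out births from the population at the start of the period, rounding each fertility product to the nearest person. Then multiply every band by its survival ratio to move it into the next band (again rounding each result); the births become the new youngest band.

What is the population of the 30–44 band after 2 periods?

(Groups numbered youngest = 1 to oldest = 4.)
Period 1.
Births: 11900 × 0.523 = 6224
Group 2: 9400 × 0.976 = 9174
Group 3: 10600 × 0.949 = 10059
Group 4: 11900 × 0.952 + 9800 × 0.252 = 11329 + 2470 = 13799
End of period: [6224, 9174, 10059, 13799]
Period 2.
Births: 10059 × 0.523 = 5261
Group 2: 6224 × 0.976 = 6075
Group 3: 9174 × 0.949 = 8706
Group 4: 10059 × 0.952 + 13799 × 0.252 = 9576 + 3477 = 13053
End of period: [5261, 6075, 8706, 13053]

8706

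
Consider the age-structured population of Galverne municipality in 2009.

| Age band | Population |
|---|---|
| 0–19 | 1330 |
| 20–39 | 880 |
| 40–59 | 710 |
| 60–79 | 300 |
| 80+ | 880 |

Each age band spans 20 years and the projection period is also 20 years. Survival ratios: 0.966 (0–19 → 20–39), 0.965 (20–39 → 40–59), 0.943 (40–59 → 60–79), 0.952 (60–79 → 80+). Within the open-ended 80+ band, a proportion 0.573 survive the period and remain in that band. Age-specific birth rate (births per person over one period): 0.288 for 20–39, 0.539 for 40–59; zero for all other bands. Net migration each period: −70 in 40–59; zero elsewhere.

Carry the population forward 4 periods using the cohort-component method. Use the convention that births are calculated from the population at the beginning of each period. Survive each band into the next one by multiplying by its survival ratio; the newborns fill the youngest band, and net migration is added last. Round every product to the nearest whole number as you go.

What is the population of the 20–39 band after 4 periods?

781

(Bands numbered youngest = 1 to oldest = 5.)
— Period 1 —
Births: 880 * 0.288 = 253 ; 710 * 0.539 = 383 ⇒ total 636
Band 2: 1330 * 0.966 = 1285
Band 3: 880 * 0.965 = 849
Band 4: 710 * 0.943 = 670
Band 5: 300 * 0.952 + 880 * 0.573 = 286 + 504 = 790
Net migration: Band 3 − 70 → 779
→ [636, 1285, 779, 670, 790]
— Period 2 —
Births: 1285 * 0.288 = 370 ; 779 * 0.539 = 420 ⇒ total 790
Band 2: 636 * 0.966 = 614
Band 3: 1285 * 0.965 = 1240
Band 4: 779 * 0.943 = 735
Band 5: 670 * 0.952 + 790 * 0.573 = 638 + 453 = 1091
Net migration: Band 3 − 70 → 1170
→ [790, 614, 1170, 735, 1091]
— Period 3 —
Births: 614 * 0.288 = 177 ; 1170 * 0.539 = 631 ⇒ total 808
Band 2: 790 * 0.966 = 763
Band 3: 614 * 0.965 = 593
Band 4: 1170 * 0.943 = 1103
Band 5: 735 * 0.952 + 1091 * 0.573 = 700 + 625 = 1325
Net migration: Band 3 − 70 → 523
→ [808, 763, 523, 1103, 1325]
— Period 4 —
Births: 763 * 0.288 = 220 ; 523 * 0.539 = 282 ⇒ total 502
Band 2: 808 * 0.966 = 781
Band 3: 763 * 0.965 = 736
Band 4: 523 * 0.943 = 493
Band 5: 1103 * 0.952 + 1325 * 0.573 = 1050 + 759 = 1809
Net migration: Band 3 − 70 → 666
→ [502, 781, 666, 493, 1809]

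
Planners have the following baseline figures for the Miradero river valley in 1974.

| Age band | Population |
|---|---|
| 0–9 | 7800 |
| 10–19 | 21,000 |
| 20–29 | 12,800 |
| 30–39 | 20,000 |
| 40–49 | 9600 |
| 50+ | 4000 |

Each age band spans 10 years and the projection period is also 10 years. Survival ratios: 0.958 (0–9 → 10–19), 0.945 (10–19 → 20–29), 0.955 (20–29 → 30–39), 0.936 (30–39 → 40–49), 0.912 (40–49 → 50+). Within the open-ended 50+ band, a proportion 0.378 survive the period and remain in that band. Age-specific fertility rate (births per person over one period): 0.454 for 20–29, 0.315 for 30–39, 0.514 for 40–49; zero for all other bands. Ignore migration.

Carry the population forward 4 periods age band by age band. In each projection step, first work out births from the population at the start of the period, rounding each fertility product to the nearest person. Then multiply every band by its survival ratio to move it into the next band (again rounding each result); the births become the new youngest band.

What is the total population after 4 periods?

(Bands numbered youngest = 1 to oldest = 6.)
Period 1:
Births: 12800 * 0.454 = 5811 ; 20000 * 0.315 = 6300 ; 9600 * 0.514 = 4934 ⇒ total 17045
Band 2: 7800 * 0.958 = 7472
Band 3: 21000 * 0.945 = 19845
Band 4: 12800 * 0.955 = 12224
Band 5: 20000 * 0.936 = 18720
Band 6: 9600 * 0.912 + 4000 * 0.378 = 8755 + 1512 = 10267
Population now: 0–9=17045, 10–19=7472, 20–29=19845, 30–39=12224, 40–49=18720, 50+=10267
Period 2:
Births: 19845 * 0.454 = 9010 ; 12224 * 0.315 = 3851 ; 18720 * 0.514 = 9622 ⇒ total 22483
Band 2: 17045 * 0.958 = 16329
Band 3: 7472 * 0.945 = 7061
Band 4: 19845 * 0.955 = 18952
Band 5: 12224 * 0.936 = 11442
Band 6: 18720 * 0.912 + 10267 * 0.378 = 17073 + 3881 = 20954
Population now: 0–9=22483, 10–19=16329, 20–29=7061, 30–39=18952, 40–49=11442, 50+=20954
Period 3:
Births: 7061 * 0.454 = 3206 ; 18952 * 0.315 = 5970 ; 11442 * 0.514 = 5881 ⇒ total 15057
Band 2: 22483 * 0.958 = 21539
Band 3: 16329 * 0.945 = 15431
Band 4: 7061 * 0.955 = 6743
Band 5: 18952 * 0.936 = 17739
Band 6: 11442 * 0.912 + 20954 * 0.378 = 10435 + 7921 = 18356
Population now: 0–9=15057, 10–19=21539, 20–29=15431, 30–39=6743, 40–49=17739, 50+=18356
Period 4:
Births: 15431 * 0.454 = 7006 ; 6743 * 0.315 = 2124 ; 17739 * 0.514 = 9118 ⇒ total 18248
Band 2: 15057 * 0.958 = 14425
Band 3: 21539 * 0.945 = 20354
Band 4: 15431 * 0.955 = 14737
Band 5: 6743 * 0.936 = 6311
Band 6: 17739 * 0.912 + 18356 * 0.378 = 16178 + 6939 = 23117
Population now: 0–9=18248, 10–19=14425, 20–29=20354, 30–39=14737, 40–49=6311, 50+=23117
Total after period 4: 18248 + 14425 + 20354 + 14737 + 6311 + 23117 = 97192

97192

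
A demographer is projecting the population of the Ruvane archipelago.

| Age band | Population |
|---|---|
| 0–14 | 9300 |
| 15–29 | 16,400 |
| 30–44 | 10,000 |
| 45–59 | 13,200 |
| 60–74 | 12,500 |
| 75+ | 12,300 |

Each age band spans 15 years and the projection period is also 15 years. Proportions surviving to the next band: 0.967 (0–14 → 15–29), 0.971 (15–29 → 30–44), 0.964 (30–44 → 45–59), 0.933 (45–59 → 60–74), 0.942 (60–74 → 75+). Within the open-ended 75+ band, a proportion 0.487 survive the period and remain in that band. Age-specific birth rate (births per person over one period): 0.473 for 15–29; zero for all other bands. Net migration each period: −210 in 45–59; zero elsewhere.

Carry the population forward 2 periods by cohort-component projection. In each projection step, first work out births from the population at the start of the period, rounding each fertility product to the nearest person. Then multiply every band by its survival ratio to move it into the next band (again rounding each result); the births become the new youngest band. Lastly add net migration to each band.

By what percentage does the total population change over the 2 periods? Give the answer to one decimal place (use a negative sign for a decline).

Period 1:
Births: 16400 × 0.473 = 7757
15–29: 9300 × 0.967 = 8993
30–44: 16400 × 0.971 = 15924
45–59: 10000 × 0.964 = 9640
60–74: 13200 × 0.933 = 12316
75+: 12500 × 0.942 + 12300 × 0.487 = 11775 + 5990 = 17765
Net migration: 45–59 − 210 → 9430
End of period: [7757, 8993, 15924, 9430, 12316, 17765]
Period 2:
Births: 8993 × 0.473 = 4254
15–29: 7757 × 0.967 = 7501
30–44: 8993 × 0.971 = 8732
45–59: 15924 × 0.964 = 15351
60–74: 9430 × 0.933 = 8798
75+: 12316 × 0.942 + 17765 × 0.487 = 11602 + 8652 = 20254
Net migration: 45–59 − 210 → 15141
End of period: [4254, 7501, 8732, 15141, 8798, 20254]
Total: 73700 → 64680; change = -9020; percentage change = -12.2%

-12.2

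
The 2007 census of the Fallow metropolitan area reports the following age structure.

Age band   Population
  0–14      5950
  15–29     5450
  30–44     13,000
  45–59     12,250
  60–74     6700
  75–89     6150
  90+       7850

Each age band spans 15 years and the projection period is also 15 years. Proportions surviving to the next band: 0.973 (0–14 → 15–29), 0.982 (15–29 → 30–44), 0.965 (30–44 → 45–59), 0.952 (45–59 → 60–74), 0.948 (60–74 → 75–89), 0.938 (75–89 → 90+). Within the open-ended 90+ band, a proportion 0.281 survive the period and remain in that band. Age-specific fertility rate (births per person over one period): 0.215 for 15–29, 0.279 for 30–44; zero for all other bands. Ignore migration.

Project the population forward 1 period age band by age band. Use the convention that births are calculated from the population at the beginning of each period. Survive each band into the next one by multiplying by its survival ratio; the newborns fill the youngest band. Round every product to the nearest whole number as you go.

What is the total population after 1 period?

Call the groups 1 to 7, youngest first.
Period 1:
Births: 5450 × 0.215 = 1172  |  13000 × 0.279 = 3627 — total 4799
Group 2: 5950 × 0.973 = 5789
Group 3: 5450 × 0.982 = 5352
Group 4: 13000 × 0.965 = 12545
Group 5: 12250 × 0.952 = 11662
Group 6: 6700 × 0.948 = 6352
Group 7: 6150 × 0.938 + 7850 × 0.281 = 5769 + 2206 = 7975
→ [4799, 5789, 5352, 12545, 11662, 6352, 7975]
Total after period 1: 4799 + 5789 + 5352 + 12545 + 11662 + 6352 + 7975 = 54474

54474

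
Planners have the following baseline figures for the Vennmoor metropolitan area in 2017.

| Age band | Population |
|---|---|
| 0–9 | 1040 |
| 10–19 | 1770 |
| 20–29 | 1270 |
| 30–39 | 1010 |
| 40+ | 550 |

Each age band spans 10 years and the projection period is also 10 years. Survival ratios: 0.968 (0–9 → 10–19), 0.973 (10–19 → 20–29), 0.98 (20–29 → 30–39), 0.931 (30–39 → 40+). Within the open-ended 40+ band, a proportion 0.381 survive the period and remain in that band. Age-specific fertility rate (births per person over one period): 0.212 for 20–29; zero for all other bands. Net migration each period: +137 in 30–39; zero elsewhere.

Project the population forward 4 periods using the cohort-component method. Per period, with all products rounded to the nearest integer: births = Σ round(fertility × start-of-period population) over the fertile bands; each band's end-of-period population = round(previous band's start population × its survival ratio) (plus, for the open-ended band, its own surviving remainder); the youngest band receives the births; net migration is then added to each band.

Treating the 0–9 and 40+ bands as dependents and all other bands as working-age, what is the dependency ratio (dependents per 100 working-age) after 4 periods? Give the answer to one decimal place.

212.4

Numbering the bands 1..5 from youngest to oldest:
Period 1.
Births: 1270 × 0.212 = 269
Band 2: 1040 × 0.968 = 1007
Band 3: 1770 × 0.973 = 1722
Band 4: 1270 × 0.98 = 1245
Band 5: 1010 × 0.931 + 550 × 0.381 = 940 + 210 = 1150
Net migration: Band 4 + 137 → 1382
End of period: [269, 1007, 1722, 1382, 1150]
Period 2.
Births: 1722 × 0.212 = 365
Band 2: 269 × 0.968 = 260
Band 3: 1007 × 0.973 = 980
Band 4: 1722 × 0.98 = 1688
Band 5: 1382 × 0.931 + 1150 × 0.381 = 1287 + 438 = 1725
Net migration: Band 4 + 137 → 1825
End of period: [365, 260, 980, 1825, 1725]
Period 3.
Births: 980 × 0.212 = 208
Band 2: 365 × 0.968 = 353
Band 3: 260 × 0.973 = 253
Band 4: 980 × 0.98 = 960
Band 5: 1825 × 0.931 + 1725 × 0.381 = 1699 + 657 = 2356
Net migration: Band 4 + 137 → 1097
End of period: [208, 353, 253, 1097, 2356]
Period 4.
Births: 253 × 0.212 = 54
Band 2: 208 × 0.968 = 201
Band 3: 353 × 0.973 = 343
Band 4: 253 × 0.98 = 248
Band 5: 1097 × 0.931 + 2356 × 0.381 = 1021 + 898 = 1919
Net migration: Band 4 + 137 → 385
End of period: [54, 201, 343, 385, 1919]
Dependents (band 0–9 + band 40+) = 54 + 1919 = 1973; working-age = 929; ratio = 1973/929 × 100 = 212.4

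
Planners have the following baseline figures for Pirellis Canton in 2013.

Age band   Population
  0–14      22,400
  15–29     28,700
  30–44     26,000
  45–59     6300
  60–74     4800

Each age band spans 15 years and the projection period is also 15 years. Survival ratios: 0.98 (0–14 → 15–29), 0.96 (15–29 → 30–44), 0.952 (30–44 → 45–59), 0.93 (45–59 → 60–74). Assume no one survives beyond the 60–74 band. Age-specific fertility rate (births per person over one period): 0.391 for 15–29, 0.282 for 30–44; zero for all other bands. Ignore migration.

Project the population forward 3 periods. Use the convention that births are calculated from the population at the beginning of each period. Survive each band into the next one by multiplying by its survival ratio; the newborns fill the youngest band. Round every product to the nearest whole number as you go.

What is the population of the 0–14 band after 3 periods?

Let band 1 be 0–14 through band 5 = 60–74.
After projecting period 1:
Births: 28700 × 0.391 = 11222, 26000 × 0.282 = 7332 → 18554
Band 2: 22400 × 0.98 = 21952
Band 3: 28700 × 0.96 = 27552
Band 4: 26000 × 0.952 = 24752
Band 5: 6300 × 0.93 = 5859
Population now: 0–14=18554, 15–29=21952, 30–44=27552, 45–59=24752, 60–74=5859
After projecting period 2:
Births: 21952 × 0.391 = 8583, 27552 × 0.282 = 7770 → 16353
Band 2: 18554 × 0.98 = 18183
Band 3: 21952 × 0.96 = 21074
Band 4: 27552 × 0.952 = 26230
Band 5: 24752 × 0.93 = 23019
Population now: 0–14=16353, 15–29=18183, 30–44=21074, 45–59=26230, 60–74=23019
After projecting period 3:
Births: 18183 × 0.391 = 7110, 21074 × 0.282 = 5943 → 13053
Band 2: 16353 × 0.98 = 16026
Band 3: 18183 × 0.96 = 17456
Band 4: 21074 × 0.952 = 20062
Band 5: 26230 × 0.93 = 24394
Population now: 0–14=13053, 15–29=16026, 30–44=17456, 45–59=20062, 60–74=24394

13053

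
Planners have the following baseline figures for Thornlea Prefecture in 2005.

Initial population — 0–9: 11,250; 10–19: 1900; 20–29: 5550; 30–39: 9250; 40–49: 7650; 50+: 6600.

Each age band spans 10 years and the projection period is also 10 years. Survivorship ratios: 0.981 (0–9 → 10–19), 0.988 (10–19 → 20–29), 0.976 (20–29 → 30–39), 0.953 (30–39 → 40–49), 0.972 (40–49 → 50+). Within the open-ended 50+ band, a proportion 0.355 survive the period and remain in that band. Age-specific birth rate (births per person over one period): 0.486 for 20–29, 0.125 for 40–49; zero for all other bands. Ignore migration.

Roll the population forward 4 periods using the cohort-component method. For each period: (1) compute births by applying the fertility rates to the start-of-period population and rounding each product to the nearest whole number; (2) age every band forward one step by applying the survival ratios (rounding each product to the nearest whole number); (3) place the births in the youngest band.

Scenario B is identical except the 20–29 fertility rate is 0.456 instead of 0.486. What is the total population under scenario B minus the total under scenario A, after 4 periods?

Numbering the bands 1..6 from youngest to oldest:
After projecting period 1:
Births: 5550 × 0.486 = 2697 ; 7650 × 0.125 = 956 → 3653
Band 2: 11250 × 0.981 = 11036
Band 3: 1900 × 0.988 = 1877
Band 4: 5550 × 0.976 = 5417
Band 5: 9250 × 0.953 = 8815
Band 6: 7650 × 0.972 + 6600 × 0.355 = 7436 + 2343 = 9779
Giving 3653 / 11036 / 1877 / 5417 / 8815 / 9779.
After projecting period 2:
Births: 1877 × 0.486 = 912 ; 8815 × 0.125 = 1102 → 2014
Band 2: 3653 × 0.981 = 3584
Band 3: 11036 × 0.988 = 10904
Band 4: 1877 × 0.976 = 1832
Band 5: 5417 × 0.953 = 5162
Band 6: 8815 × 0.972 + 9779 × 0.355 = 8568 + 3472 = 12040
Giving 2014 / 3584 / 10904 / 1832 / 5162 / 12040.
After projecting period 3:
Births: 10904 × 0.486 = 5299 ; 5162 × 0.125 = 645 → 5944
Band 2: 2014 × 0.981 = 1976
Band 3: 3584 × 0.988 = 3541
Band 4: 10904 × 0.976 = 10642
Band 5: 1832 × 0.953 = 1746
Band 6: 5162 × 0.972 + 12040 × 0.355 = 5017 + 4274 = 9291
Giving 5944 / 1976 / 3541 / 10642 / 1746 / 9291.
After projecting period 4:
Births: 3541 × 0.486 = 1721 ; 1746 × 0.125 = 218 → 1939
Band 2: 5944 × 0.981 = 5831
Band 3: 1976 × 0.988 = 1952
Band 4: 3541 × 0.976 = 3456
Band 5: 10642 × 0.953 = 10142
Band 6: 1746 × 0.972 + 9291 × 0.355 = 1697 + 3298 = 4995
Giving 1939 / 5831 / 1952 / 3456 / 10142 / 4995.
Scenario A total after 4 periods: 28315
Scenario B projection —
After projecting period 1:
Births: 5550 × 0.456 = 2531 ; 7650 × 0.125 = 956 → 3487
Band 2: 11250 × 0.981 = 11036
Band 3: 1900 × 0.988 = 1877
Band 4: 5550 × 0.976 = 5417
Band 5: 9250 × 0.953 = 8815
Band 6: 7650 × 0.972 + 6600 × 0.355 = 7436 + 2343 = 9779
Giving 3487 / 11036 / 1877 / 5417 / 8815 / 9779.
After projecting period 2:
Births: 1877 × 0.456 = 856 ; 8815 × 0.125 = 1102 → 1958
Band 2: 3487 × 0.981 = 3421
Band 3: 11036 × 0.988 = 10904
Band 4: 1877 × 0.976 = 1832
Band 5: 5417 × 0.953 = 5162
Band 6: 8815 × 0.972 + 9779 × 0.355 = 8568 + 3472 = 12040
Giving 1958 / 3421 / 10904 / 1832 / 5162 / 12040.
After projecting period 3:
Births: 10904 × 0.456 = 4972 ; 5162 × 0.125 = 645 → 5617
Band 2: 1958 × 0.981 = 1921
Band 3: 3421 × 0.988 = 3380
Band 4: 10904 × 0.976 = 10642
Band 5: 1832 × 0.953 = 1746
Band 6: 5162 × 0.972 + 12040 × 0.355 = 5017 + 4274 = 9291
Giving 5617 / 1921 / 3380 / 10642 / 1746 / 9291.
After projecting period 4:
Births: 3380 × 0.456 = 1541 ; 1746 × 0.125 = 218 → 1759
Band 2: 5617 × 0.981 = 5510
Band 3: 1921 × 0.988 = 1898
Band 4: 3380 × 0.976 = 3299
Band 5: 10642 × 0.953 = 10142
Band 6: 1746 × 0.972 + 9291 × 0.355 = 1697 + 3298 = 4995
Giving 1759 / 5510 / 1898 / 3299 / 10142 / 4995.
Scenario B total after 4 periods: 27603
Difference B − A = 27603 − 28315 = -712

-712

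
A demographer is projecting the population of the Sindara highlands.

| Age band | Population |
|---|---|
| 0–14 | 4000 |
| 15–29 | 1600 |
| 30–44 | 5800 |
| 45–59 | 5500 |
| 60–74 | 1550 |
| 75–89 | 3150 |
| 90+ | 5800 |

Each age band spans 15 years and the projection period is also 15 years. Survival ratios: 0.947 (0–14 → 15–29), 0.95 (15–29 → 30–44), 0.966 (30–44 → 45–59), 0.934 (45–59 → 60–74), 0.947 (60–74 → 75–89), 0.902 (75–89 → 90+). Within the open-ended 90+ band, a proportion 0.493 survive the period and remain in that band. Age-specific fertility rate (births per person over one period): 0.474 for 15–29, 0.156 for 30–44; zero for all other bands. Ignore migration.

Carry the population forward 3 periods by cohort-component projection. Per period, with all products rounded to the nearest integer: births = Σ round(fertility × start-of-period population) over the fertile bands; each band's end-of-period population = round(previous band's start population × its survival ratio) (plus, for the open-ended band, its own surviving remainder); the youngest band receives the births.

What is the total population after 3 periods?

20959

After projecting period 1:
Births: 1600 × 0.474 = 758, 5800 × 0.156 = 905 ⇒ total 1663
15–29: 4000 × 0.947 = 3788
30–44: 1600 × 0.95 = 1520
45–59: 5800 × 0.966 = 5603
60–74: 5500 × 0.934 = 5137
75–89: 1550 × 0.947 = 1468
90+: 3150 × 0.902 + 5800 × 0.493 = 2841 + 2859 = 5700
Giving 1663 / 3788 / 1520 / 5603 / 5137 / 1468 / 5700.
After projecting period 2:
Births: 3788 × 0.474 = 1796, 1520 × 0.156 = 237 ⇒ total 2033
15–29: 1663 × 0.947 = 1575
30–44: 3788 × 0.95 = 3599
45–59: 1520 × 0.966 = 1468
60–74: 5603 × 0.934 = 5233
75–89: 5137 × 0.947 = 4865
90+: 1468 × 0.902 + 5700 × 0.493 = 1324 + 2810 = 4134
Giving 2033 / 1575 / 3599 / 1468 / 5233 / 4865 / 4134.
After projecting period 3:
Births: 1575 × 0.474 = 747, 3599 × 0.156 = 561 ⇒ total 1308
15–29: 2033 × 0.947 = 1925
30–44: 1575 × 0.95 = 1496
45–59: 3599 × 0.966 = 3477
60–74: 1468 × 0.934 = 1371
75–89: 5233 × 0.947 = 4956
90+: 4865 × 0.902 + 4134 × 0.493 = 4388 + 2038 = 6426
Giving 1308 / 1925 / 1496 / 3477 / 1371 / 4956 / 6426.
Total after period 3: 1308 + 1925 + 1496 + 3477 + 1371 + 4956 + 6426 = 20959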